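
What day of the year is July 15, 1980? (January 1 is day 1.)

197

Days in months before July: 31 + 29 + 31 + 30 + 31 + 30 = 182.
Plus 15 days into July → day 197.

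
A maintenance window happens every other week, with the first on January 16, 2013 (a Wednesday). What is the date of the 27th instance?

January 15, 2014

The 27th occurrence is 26 intervals after the first: 26 × 14 = 364 days after January 16, 2013.
January has 31 days — 15 days to the end of January leaves 349.
February has 28 days (321 left).
March has 31 days (290 left).
April has 30 days (260 left).
May has 31 days (229 left).
June has 30 days (199 left).
July has 31 days (168 left).
August has 31 days (137 left).
September has 30 days (107 left).
October has 31 days (76 left).
November has 30 days (46 left).
December has 31 days (15 left).
15 days into January → January 15, 2014.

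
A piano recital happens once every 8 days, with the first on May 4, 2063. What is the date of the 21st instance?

The 21st occurrence is 20 intervals after the first: 20 × 8 = 160 days after May 4, 2063.
May has 31 days — 27 days to the end of May leaves 133.
June has 30 days (103 left).
July has 31 days (72 left).
August has 31 days (41 left).
September has 30 days (11 left).
11 days into October → October 11, 2063.

October 11, 2063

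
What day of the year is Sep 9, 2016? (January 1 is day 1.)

253

Days in months before Sep: 31 + 29 + 31 + 30 + 31 + 30 + 31 + 31 = 244.
Plus 9 days into Sep → day 253.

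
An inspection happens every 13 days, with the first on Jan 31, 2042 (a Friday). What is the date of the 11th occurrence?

The 11th occurrence is 10 intervals after the first: 10 × 13 = 130 days after Jan 31, 2042.
Jan has 31 days — 0 days to the end of Jan leaves 130.
Feb has 28 days (102 left).
Mar has 31 days (71 left).
Apr has 30 days (41 left).
May has 31 days (10 left).
10 days into Jun → Jun 10, 2042.

Jun 10, 2042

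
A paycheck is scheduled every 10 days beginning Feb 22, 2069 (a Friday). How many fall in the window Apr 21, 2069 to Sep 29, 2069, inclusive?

16

Occurrences land 10·i days after Feb 22, 2069 for i = 0, 1, 2, …
Apr 21, 2069 is 58 days after the start; 58 ÷ 10 = 5 remainder 8; since the remainder is 8, round up to i = 6. First occurrence in the window: #7 on Apr 23, 2069 (6×10 = 60 days in).
Sep 29, 2069 is 219 days after the start; 219 ÷ 10 = 21 remainder 9. Last occurrence in the window: #22 on Sep 20, 2069.
Occurrences #7 through #22: 16 in total.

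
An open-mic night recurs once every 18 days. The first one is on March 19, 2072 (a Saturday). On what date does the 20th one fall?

February 24, 2073

The 20th occurrence is 19 intervals after the first: 19 × 18 = 342 days after March 19, 2072.
March has 31 days — 12 days to the end of March leaves 330.
April has 30 days (300 left).
May has 31 days (269 left).
June has 30 days (239 left).
July has 31 days (208 left).
August has 31 days (177 left).
September has 30 days (147 left).
October has 31 days (116 left).
November has 30 days (86 left).
December has 31 days (55 left).
January has 31 days (24 left).
24 days into February → February 24, 2073.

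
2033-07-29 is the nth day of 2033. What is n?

210

Days in months before July: 31 + 28 + 31 + 30 + 31 + 30 = 181.
Plus 29 days into July → day 210.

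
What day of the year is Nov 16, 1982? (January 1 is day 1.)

Days in months before Nov: 31 + 28 + 31 + 30 + 31 + 30 + 31 + 31 + 30 + 31 = 304.
Plus 16 days into Nov → day 320.

320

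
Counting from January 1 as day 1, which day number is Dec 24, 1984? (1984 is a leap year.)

359

Days in months before Dec: 31 + 29 + 31 + 30 + 31 + 30 + 31 + 31 + 30 + 31 + 30 = 335.
Plus 24 days into Dec → day 359.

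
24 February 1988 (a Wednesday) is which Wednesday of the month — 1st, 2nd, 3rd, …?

4th

Day 24 falls in week ⌈24/7⌉ of the month.
Days 1–7 hold the 1st Wednesday, 8–14 the 2nd, 15–21 the 3rd, 22–28 the 4th, 29–31 the 5th.
24 is in the range for the 4th.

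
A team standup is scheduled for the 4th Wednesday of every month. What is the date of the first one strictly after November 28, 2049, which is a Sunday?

November 2049 starts on a Monday; its first Wednesday is the 3rd, so the 4th Wednesday is the 24th — November 24, 2049.
That is not after November 28, 2049, so look at December 2049.
December 2049 starts on a Wednesday; its first Wednesday is the 1st, so the 4th Wednesday is the 22nd — December 22, 2049.

December 22, 2049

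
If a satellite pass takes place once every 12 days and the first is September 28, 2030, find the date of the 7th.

December 9, 2030

The 7th occurrence is 6 intervals after the first: 6 × 12 = 72 days after September 28, 2030.
September has 30 days — 2 days to the end of September leaves 70.
October has 31 days (39 left).
November has 30 days (9 left).
9 days into December → December 9, 2030.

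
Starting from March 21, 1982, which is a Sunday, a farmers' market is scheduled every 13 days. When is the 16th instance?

The 16th occurrence is 15 intervals after the first: 15 × 13 = 195 days after March 21, 1982.
March has 31 days — 10 days to the end of March leaves 185.
April has 30 days (155 left).
May has 31 days (124 left).
June has 30 days (94 left).
July has 31 days (63 left).
August has 31 days (32 left).
September has 30 days (2 left).
2 days into October → October 2, 1982.

October 2, 1982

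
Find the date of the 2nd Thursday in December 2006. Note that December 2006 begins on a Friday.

December 14, 2006

December 2006 begins on a Friday, so the first Thursday is December 7 (6 days later).
The 2nd Thursday is 1 weeks later: 7 + 7 = 14.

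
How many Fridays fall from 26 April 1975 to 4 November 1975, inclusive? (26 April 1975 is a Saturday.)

27

26 April 1975 is a Saturday; the first Friday on or after it is 2 May 1975 (6 days later).
From 2 May 1975 to 4 November 1975: 29 + 30 + 31 + 31 + 30 + 31 + 4 = 186 days (rest of May, June, July, August, September, October, November).
186 ÷ 7 = 26 full weeks with remainder 4, so 26 more Fridays after the first → 27.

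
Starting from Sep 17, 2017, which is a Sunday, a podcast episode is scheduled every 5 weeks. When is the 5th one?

The 5th occurrence is 4 intervals after the first: 4 × 35 = 140 days after Sep 17, 2017.
Sep has 30 days — 13 days to the end of Sep leaves 127.
Oct has 31 days (96 left).
Nov has 30 days (66 left).
Dec has 31 days (35 left).
Jan has 31 days (4 left).
4 days into Feb → Feb 4, 2018.

Feb 4, 2018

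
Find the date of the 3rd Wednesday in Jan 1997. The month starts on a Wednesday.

Jan 15, 1997

Jan 1997 begins on a Wednesday, so the first Wednesday is Jan 1.
The 3rd Wednesday is 2 weeks later: 1 + 14 = 15.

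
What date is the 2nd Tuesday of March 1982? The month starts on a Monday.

March 1982 begins on a Monday, so the first Tuesday is March 2 (1 day later).
The 2nd Tuesday is 1 weeks later: 2 + 7 = 9.

9 March 1982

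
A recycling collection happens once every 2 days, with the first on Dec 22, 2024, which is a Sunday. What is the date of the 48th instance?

The 48th occurrence is 47 intervals after the first: 47 × 2 = 94 days after Dec 22, 2024.
Dec has 31 days — 9 days to the end of Dec leaves 85.
Jan has 31 days (54 left).
Feb has 28 days (26 left).
26 days into Mar → Mar 26, 2025.

Mar 26, 2025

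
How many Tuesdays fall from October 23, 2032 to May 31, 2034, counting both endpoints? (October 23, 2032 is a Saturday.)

84

October 23, 2032 is a Saturday; the first Tuesday on or after it is October 26, 2032 (3 days later).
From October 26, 2032 to May 31, 2034: 66 + 365 + 151 = 582 days (rest of 2032, 2033, to May 31, 2034 in 2034).
582 ÷ 7 = 83 full weeks with remainder 1, so 83 more Tuesdays after the first → 84.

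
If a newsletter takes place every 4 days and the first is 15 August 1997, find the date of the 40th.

18 January 1998

The 40th occurrence is 39 intervals after the first: 39 × 4 = 156 days after 15 August 1997.
August has 31 days — 16 days to the end of August leaves 140.
September has 30 days (110 left).
October has 31 days (79 left).
November has 30 days (49 left).
December has 31 days (18 left).
18 days into January → 18 January 1998.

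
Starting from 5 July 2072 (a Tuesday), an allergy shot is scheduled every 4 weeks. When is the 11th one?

The 11th occurrence is 10 intervals after the first: 10 × 28 = 280 days after 5 July 2072.
July has 31 days — 26 days to the end of July leaves 254.
August has 31 days (223 left).
September has 30 days (193 left).
October has 31 days (162 left).
November has 30 days (132 left).
December has 31 days (101 left).
January has 31 days (70 left).
February has 28 days (42 left).
March has 31 days (11 left).
11 days into April → 11 April 2073.

11 April 2073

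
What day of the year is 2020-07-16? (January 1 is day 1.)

198

Days in months before July: 31 + 29 + 31 + 30 + 31 + 30 = 182.
Plus 16 days into July → day 198.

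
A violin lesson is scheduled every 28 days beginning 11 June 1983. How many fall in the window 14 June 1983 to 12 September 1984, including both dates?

Occurrences land 28·i days after 11 June 1983 for i = 0, 1, 2, …
14 June 1983 is 3 days after the start; 3 ÷ 28 = 0 remainder 3; since the remainder is 3, round up to i = 1. First occurrence in the window: #2 on 9 July 1983 (1×28 = 28 days in).
12 September 1984 is 459 days after the start; 459 ÷ 28 = 16 remainder 11. Last occurrence in the window: #17 on 1 September 1984.
Occurrences #2 through #17: 16 in total.

16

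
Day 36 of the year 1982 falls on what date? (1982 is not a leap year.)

January has 31 days (36 − 31 = 5 remain).
5 into February → February 5.

February 5, 1982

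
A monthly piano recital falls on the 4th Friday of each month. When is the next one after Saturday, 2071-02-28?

2071-03-27

February 2071 starts on a Sunday; its first Friday is the 6th, so the 4th Friday is the 27th — 2071-02-27.
That is not after 2071-02-28, so look at March 2071.
March 2071 starts on a Sunday; its first Friday is the 6th, so the 4th Friday is the 27th — 2071-03-27.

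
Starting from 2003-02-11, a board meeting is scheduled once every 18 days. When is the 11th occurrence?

2003-08-10

The 11th occurrence is 10 intervals after the first: 10 × 18 = 180 days after 2003-02-11.
February has 28 days — 17 days to the end of February leaves 163.
March has 31 days (132 left).
April has 30 days (102 left).
May has 31 days (71 left).
June has 30 days (41 left).
July has 31 days (10 left).
10 days into August → 2003-08-10.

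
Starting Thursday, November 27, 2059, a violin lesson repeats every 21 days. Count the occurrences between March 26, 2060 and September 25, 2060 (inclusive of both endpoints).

Occurrences land 21·i days after November 27, 2059 for i = 0, 1, 2, …
March 26, 2060 is 120 days after the start; 120 ÷ 21 = 5 remainder 15; since the remainder is 15, round up to i = 6. First occurrence in the window: #7 on April 1, 2060 (6×21 = 126 days in).
September 25, 2060 is 303 days after the start; 303 ÷ 21 = 14 remainder 9. Last occurrence in the window: #15 on September 16, 2060.
Occurrences #7 through #15: 9 in total.

9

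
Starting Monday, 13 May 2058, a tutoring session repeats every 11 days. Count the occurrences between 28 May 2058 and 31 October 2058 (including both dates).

Occurrences land 11·i days after 13 May 2058 for i = 0, 1, 2, …
28 May 2058 is 15 days after the start; 15 ÷ 11 = 1 remainder 4; since the remainder is 4, round up to i = 2. First occurrence in the window: #3 on 4 June 2058 (2×11 = 22 days in).
31 October 2058 is 171 days after the start; 171 ÷ 11 = 15 remainder 6. Last occurrence in the window: #16 on 25 October 2058.
Occurrences #3 through #16: 14 in total.

14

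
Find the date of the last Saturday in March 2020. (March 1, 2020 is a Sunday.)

March 28, 2020

March 2020 begins on a Sunday, so the first Saturday is March 7 (6 days later).
March 2020 has 31 days. Adding weeks: 7, 14, 21, 28 — the last one ≤ 31 is the 28th.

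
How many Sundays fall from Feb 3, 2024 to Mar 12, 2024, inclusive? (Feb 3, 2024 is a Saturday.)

6

Feb 3, 2024 is a Saturday; the first Sunday on or after it is Feb 4, 2024 (1 day later).
From Feb 4, 2024 to Mar 12, 2024: 25 + 12 = 37 days (rest of Feb, Mar).
37 ÷ 7 = 5 full weeks with remainder 2, so 5 more Sundays after the first → 6.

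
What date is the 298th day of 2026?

January has 31 days (298 − 31 = 267 remain).
February has 28 days (267 − 28 = 239 remain).
March has 31 days (239 − 31 = 208 remain).
April has 30 days (208 − 30 = 178 remain).
May has 31 days (178 − 31 = 147 remain).
June has 30 days (147 − 30 = 117 remain).
July has 31 days (117 − 31 = 86 remain).
August has 31 days (86 − 31 = 55 remain).
September has 30 days (55 − 30 = 25 remain).
25 into October → October 25.

2026-10-25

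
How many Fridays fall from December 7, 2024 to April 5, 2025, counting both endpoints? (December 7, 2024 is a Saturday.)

December 7, 2024 is a Saturday; the first Friday on or after it is December 13, 2024 (6 days later).
From December 13, 2024 to April 5, 2025: 18 + 31 + 28 + 31 + 5 = 113 days (rest of December, January, February, March, April).
113 ÷ 7 = 16 full weeks with remainder 1, so 16 more Fridays after the first → 17.

17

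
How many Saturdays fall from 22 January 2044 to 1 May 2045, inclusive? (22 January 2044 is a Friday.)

67

22 January 2044 is a Friday; the first Saturday on or after it is 23 January 2044 (1 day later).
From 23 January 2044 to 1 May 2045: 343 + 121 = 464 days (rest of 2044, to 1 May 2045 in 2045).
464 ÷ 7 = 66 full weeks with remainder 2, so 66 more Saturdays after the first → 67.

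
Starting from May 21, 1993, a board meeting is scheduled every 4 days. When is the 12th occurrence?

Jul 4, 1993

The 12th occurrence is 11 intervals after the first: 11 × 4 = 44 days after May 21, 1993.
May has 31 days — 10 days to the end of May leaves 34.
Jun has 30 days (4 left).
4 days into Jul → Jul 4, 1993.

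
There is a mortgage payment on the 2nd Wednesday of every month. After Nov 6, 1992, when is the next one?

Nov 1992 starts on a Sunday; its first Wednesday is the 4th, so the 2nd Wednesday is the 11th — Nov 11, 1992.
Nov 11, 1992 is after Nov 6, 1992, so that is the next one.

Nov 11, 1992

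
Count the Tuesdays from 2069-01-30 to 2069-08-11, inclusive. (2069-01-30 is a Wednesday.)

2069-01-30 is a Wednesday; the first Tuesday on or after it is 2069-02-05 (6 days later).
From 2069-02-05 to 2069-08-11: 23 + 31 + 30 + 31 + 30 + 31 + 11 = 187 days (rest of February, March, April, May, June, July, August).
187 ÷ 7 = 26 full weeks with remainder 5, so 26 more Tuesdays after the first → 27.

27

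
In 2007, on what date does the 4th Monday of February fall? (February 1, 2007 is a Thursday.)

February 2007 begins on a Thursday, so the first Monday is February 5 (4 days later).
The 4th Monday is 3 weeks later: 5 + 21 = 26.

February 26, 2007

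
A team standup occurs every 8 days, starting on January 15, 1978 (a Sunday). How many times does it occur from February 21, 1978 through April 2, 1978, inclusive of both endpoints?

5

Occurrences land 8·i days after January 15, 1978 for i = 0, 1, 2, …
February 21, 1978 is 37 days after the start; 37 ÷ 8 = 4 remainder 5; since the remainder is 5, round up to i = 5. First occurrence in the window: #6 on February 24, 1978 (5×8 = 40 days in).
April 2, 1978 is 77 days after the start; 77 ÷ 8 = 9 remainder 5. Last occurrence in the window: #10 on March 28, 1978.
Occurrences #6 through #10: 5 in total.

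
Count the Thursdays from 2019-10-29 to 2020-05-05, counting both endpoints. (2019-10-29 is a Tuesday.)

2019-10-29 is a Tuesday; the first Thursday on or after it is 2019-10-31 (2 days later).
From 2019-10-31 to 2020-05-05: 0 + 30 + 31 + 31 + 29 + 31 + 30 + 5 = 187 days (rest of October, November, December, January, February, March, April, May).
187 ÷ 7 = 26 full weeks with remainder 5, so 26 more Thursdays after the first → 27.

27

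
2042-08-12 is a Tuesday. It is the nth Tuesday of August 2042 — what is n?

Day 12 falls in week ⌈12/7⌉ of the month.
Days 1–7 hold the 1st Tuesday, 8–14 the 2nd, 15–21 the 3rd, 22–28 the 4th, 29–31 the 5th.
12 is in the range for the 2nd.

2nd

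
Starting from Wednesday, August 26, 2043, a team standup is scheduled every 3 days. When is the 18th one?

The 18th occurrence is 17 intervals after the first: 17 × 3 = 51 days after August 26, 2043.
August has 31 days — 5 days to the end of August leaves 46.
September has 30 days (16 left).
16 days into October → October 16, 2043.

October 16, 2043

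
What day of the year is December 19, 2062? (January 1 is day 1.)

353

Days in months before December: 31 + 28 + 31 + 30 + 31 + 30 + 31 + 31 + 30 + 31 + 30 = 334.
Plus 19 days into December → day 353.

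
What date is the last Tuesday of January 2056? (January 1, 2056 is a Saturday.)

25 January 2056

January 2056 begins on a Saturday, so the first Tuesday is January 4 (3 days later).
January 2056 has 31 days. Adding weeks: 4, 11, 18, 25 — the last one ≤ 31 is the 25th.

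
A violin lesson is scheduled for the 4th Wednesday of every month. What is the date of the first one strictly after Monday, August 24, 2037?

August 26, 2037

August 2037 starts on a Saturday; its first Wednesday is the 5th, so the 4th Wednesday is the 26th — August 26, 2037.
August 26, 2037 is after August 24, 2037, so that is the next one.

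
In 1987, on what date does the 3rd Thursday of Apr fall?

The first Thursday of Apr 1987 is Apr 2.
The 3rd Thursday is 2 weeks later: 2 + 14 = 16.

Apr 16, 1987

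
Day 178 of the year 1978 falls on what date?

1978-06-27

January has 31 days (178 − 31 = 147 remain).
February has 28 days (147 − 28 = 119 remain).
March has 31 days (119 − 31 = 88 remain).
April has 30 days (88 − 30 = 58 remain).
May has 31 days (58 − 31 = 27 remain).
27 into June → June 27.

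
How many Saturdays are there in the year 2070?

1 January 2070 is a Wednesday; the first Saturday on or after it is 4 January 2070 (3 days later).
From 4 January 2070 to 31 December 2070: 27 + 28 + 31 + 30 + 31 + 30 + 31 + 31 + 30 + 31 + 30 + 31 = 361 days (rest of January, February, March, April, May, June, July, August, September, October, November, December).
361 ÷ 7 = 51 full weeks with remainder 4, so 51 more Saturdays after the first → 52.

52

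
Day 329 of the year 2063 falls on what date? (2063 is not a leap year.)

January has 31 days (329 − 31 = 298 remain).
February has 28 days (298 − 28 = 270 remain).
March has 31 days (270 − 31 = 239 remain).
April has 30 days (239 − 30 = 209 remain).
May has 31 days (209 − 31 = 178 remain).
June has 30 days (178 − 30 = 148 remain).
July has 31 days (148 − 31 = 117 remain).
August has 31 days (117 − 31 = 86 remain).
September has 30 days (86 − 30 = 56 remain).
October has 31 days (56 − 31 = 25 remain).
25 into November → November 25.

November 25, 2063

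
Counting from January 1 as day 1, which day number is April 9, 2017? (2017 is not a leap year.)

99

Days in months before April: 31 + 28 + 31 = 90.
Plus 9 days into April → day 99.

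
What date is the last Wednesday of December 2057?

26 December 2057

The first Wednesday of December 2057 is December 5.
December 2057 has 31 days. Adding weeks: 5, 12, 19, 26 — the last one ≤ 31 is the 26th.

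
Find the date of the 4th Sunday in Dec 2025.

The first Sunday of Dec 2025 is Dec 7.
The 4th Sunday is 3 weeks later: 7 + 21 = 28.

Dec 28, 2025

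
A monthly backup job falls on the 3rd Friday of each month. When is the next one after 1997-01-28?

1997-02-21

January 1997 starts on a Wednesday; its first Friday is the 3rd, so the 3rd Friday is the 17th — 1997-01-17.
That is not after 1997-01-28, so look at February 1997.
February 1997 starts on a Saturday; its first Friday is the 7th, so the 3rd Friday is the 21st — 1997-02-21.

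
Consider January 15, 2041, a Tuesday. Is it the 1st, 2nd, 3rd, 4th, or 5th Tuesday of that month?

3rd

Day 15 falls in week ⌈15/7⌉ of the month.
Days 1–7 hold the 1st Tuesday, 8–14 the 2nd, 15–21 the 3rd, 22–28 the 4th, 29–31 the 5th.
15 is in the range for the 3rd.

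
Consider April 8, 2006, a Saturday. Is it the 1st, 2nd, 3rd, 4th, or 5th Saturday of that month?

Day 8 falls in week ⌈8/7⌉ of the month.
Days 1–7 hold the 1st Saturday, 8–14 the 2nd, 15–21 the 3rd, 22–28 the 4th, 29–31 the 5th.
8 is in the range for the 2nd.

2nd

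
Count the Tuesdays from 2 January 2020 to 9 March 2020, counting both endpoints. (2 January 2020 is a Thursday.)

9

2 January 2020 is a Thursday; the first Tuesday on or after it is 7 January 2020 (5 days later).
From 7 January 2020 to 9 March 2020: 24 + 29 + 9 = 62 days (rest of January, February, March).
62 ÷ 7 = 8 full weeks with remainder 6, so 8 more Tuesdays after the first → 9.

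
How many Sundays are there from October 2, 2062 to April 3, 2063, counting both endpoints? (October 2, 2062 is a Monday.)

October 2, 2062 is a Monday; the first Sunday on or after it is October 8, 2062 (6 days later).
From October 8, 2062 to April 3, 2063: 23 + 30 + 31 + 31 + 28 + 31 + 3 = 177 days (rest of October, November, December, January, February, March, April).
177 ÷ 7 = 25 full weeks with remainder 2, so 25 more Sundays after the first → 26.

26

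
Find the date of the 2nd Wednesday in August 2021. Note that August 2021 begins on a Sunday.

August 11, 2021

August 2021 begins on a Sunday, so the first Wednesday is August 4 (3 days later).
The 2nd Wednesday is 1 weeks later: 4 + 7 = 11.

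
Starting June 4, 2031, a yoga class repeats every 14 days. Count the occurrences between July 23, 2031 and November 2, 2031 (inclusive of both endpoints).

Occurrences land 14·i days after June 4, 2031 for i = 0, 1, 2, …
July 23, 2031 is 49 days after the start; 49 ÷ 14 = 3 remainder 7; since the remainder is 7, round up to i = 4. First occurrence in the window: #5 on July 30, 2031 (4×14 = 56 days in).
November 2, 2031 is 151 days after the start; 151 ÷ 14 = 10 remainder 11. Last occurrence in the window: #11 on October 22, 2031.
Occurrences #5 through #11: 7 in total.

7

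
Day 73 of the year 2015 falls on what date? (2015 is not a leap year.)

Jan has 31 days (73 − 31 = 42 remain).
Feb has 28 days (42 − 28 = 14 remain).
14 into Mar → Mar 14.

Mar 14, 2015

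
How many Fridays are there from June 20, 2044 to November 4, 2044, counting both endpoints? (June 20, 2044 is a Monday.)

20

June 20, 2044 is a Monday; the first Friday on or after it is June 24, 2044 (4 days later).
From June 24, 2044 to November 4, 2044: 6 + 31 + 31 + 30 + 31 + 4 = 133 days (rest of June, July, August, September, October, November).
133 ÷ 7 = 19 full weeks with remainder 0, so 19 more Fridays after the first → 20.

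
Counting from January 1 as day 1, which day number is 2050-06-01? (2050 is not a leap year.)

Days in months before June: 31 + 28 + 31 + 30 + 31 = 151.
Plus 1 day into June → day 152.

152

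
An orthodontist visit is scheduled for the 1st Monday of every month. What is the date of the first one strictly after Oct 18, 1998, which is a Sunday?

Oct 1998 starts on a Thursday, so its 1st Monday is Oct 5, 1998 (4 days in).
That is not after Oct 18, 1998, so look at Nov 1998.
Nov 1998 starts on a Sunday, so its 1st Monday is Nov 2, 1998 (1 day in).

Nov 2, 1998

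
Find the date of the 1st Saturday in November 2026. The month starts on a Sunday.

7 November 2026

November 2026 begins on a Sunday, so the first Saturday is November 7 (6 days later).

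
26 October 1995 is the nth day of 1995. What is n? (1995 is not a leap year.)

Days in months before October: 31 + 28 + 31 + 30 + 31 + 30 + 31 + 31 + 30 = 273.
Plus 26 days into October → day 299.

299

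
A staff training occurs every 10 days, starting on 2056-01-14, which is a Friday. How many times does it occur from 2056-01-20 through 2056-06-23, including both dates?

16

Occurrences land 10·i days after 2056-01-14 for i = 0, 1, 2, …
2056-01-20 is 6 days after the start; 6 ÷ 10 = 0 remainder 6; since the remainder is 6, round up to i = 1. First occurrence in the window: #2 on 2056-01-24 (1×10 = 10 days in).
2056-06-23 is 161 days after the start; 161 ÷ 10 = 16 remainder 1. Last occurrence in the window: #17 on 2056-06-22.
Occurrences #2 through #17: 16 in total.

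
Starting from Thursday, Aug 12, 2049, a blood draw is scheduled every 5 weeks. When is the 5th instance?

Dec 30, 2049

The 5th occurrence is 4 intervals after the first: 4 × 35 = 140 days after Aug 12, 2049.
Aug has 31 days — 19 days to the end of Aug leaves 121.
Sep has 30 days (91 left).
Oct has 31 days (60 left).
Nov has 30 days (30 left).
30 days into Dec → Dec 30, 2049.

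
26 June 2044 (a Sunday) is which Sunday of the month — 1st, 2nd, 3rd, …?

4th

Day 26 falls in week ⌈26/7⌉ of the month.
Days 1–7 hold the 1st Sunday, 8–14 the 2nd, 15–21 the 3rd, 22–28 the 4th, 29–31 the 5th.
26 is in the range for the 4th.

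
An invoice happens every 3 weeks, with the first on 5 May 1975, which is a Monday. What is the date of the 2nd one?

The 2nd occurrence is 1 interval after the first: 1 × 21 = 21 days after 5 May 1975.
21 days later is 26 May 1975.

26 May 1975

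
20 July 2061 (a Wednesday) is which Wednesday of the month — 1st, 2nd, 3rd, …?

Day 20 falls in week ⌈20/7⌉ of the month.
Days 1–7 hold the 1st Wednesday, 8–14 the 2nd, 15–21 the 3rd, 22–28 the 4th, 29–31 the 5th.
20 is in the range for the 3rd.

3rd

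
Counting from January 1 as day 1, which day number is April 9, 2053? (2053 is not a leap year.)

Days in months before April: 31 + 28 + 31 = 90.
Plus 9 days into April → day 99.

99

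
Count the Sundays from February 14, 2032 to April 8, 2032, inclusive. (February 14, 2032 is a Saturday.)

February 14, 2032 is a Saturday; the first Sunday on or after it is February 15, 2032 (1 day later).
From February 15, 2032 to April 8, 2032: 14 + 31 + 8 = 53 days (rest of February, March, April).
53 ÷ 7 = 7 full weeks with remainder 4, so 7 more Sundays after the first → 8.

8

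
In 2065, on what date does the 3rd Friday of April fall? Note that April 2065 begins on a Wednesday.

April 2065 begins on a Wednesday, so the first Friday is April 3 (2 days later).
The 3rd Friday is 2 weeks later: 3 + 14 = 17.

April 17, 2065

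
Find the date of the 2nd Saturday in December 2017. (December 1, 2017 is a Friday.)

December 2017 begins on a Friday, so the first Saturday is December 2 (1 day later).
The 2nd Saturday is 1 weeks later: 2 + 7 = 9.

December 9, 2017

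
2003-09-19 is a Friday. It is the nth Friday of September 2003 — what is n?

3rd

Day 19 falls in week ⌈19/7⌉ of the month.
Days 1–7 hold the 1st Friday, 8–14 the 2nd, 15–21 the 3rd, 22–28 the 4th, 29–31 the 5th.
19 is in the range for the 3rd.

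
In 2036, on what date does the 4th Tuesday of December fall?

December 2036 begins on a Monday, so the first Tuesday is December 2 (1 day later).
The 4th Tuesday is 3 weeks later: 2 + 21 = 23.

2036-12-23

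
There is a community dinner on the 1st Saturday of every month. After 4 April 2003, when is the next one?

5 April 2003

April 2003 starts on a Tuesday, so its 1st Saturday is 5 April 2003 (4 days in).
5 April 2003 is after 4 April 2003, so that is the next one.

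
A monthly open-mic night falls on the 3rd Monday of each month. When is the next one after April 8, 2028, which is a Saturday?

April 17, 2028

April 2028 starts on a Saturday; its first Monday is the 3rd, so the 3rd Monday is the 17th — April 17, 2028.
April 17, 2028 is after April 8, 2028, so that is the next one.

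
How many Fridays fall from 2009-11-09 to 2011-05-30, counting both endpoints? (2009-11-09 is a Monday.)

81

2009-11-09 is a Monday; the first Friday on or after it is 2009-11-13 (4 days later).
From 2009-11-13 to 2011-05-30: 48 + 365 + 150 = 563 days (rest of 2009, 2010, to 2011-05-30 in 2011).
563 ÷ 7 = 80 full weeks with remainder 3, so 80 more Fridays after the first → 81.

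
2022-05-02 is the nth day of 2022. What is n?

Days in months before May: 31 + 28 + 31 + 30 = 120.
Plus 2 days into May → day 122.

122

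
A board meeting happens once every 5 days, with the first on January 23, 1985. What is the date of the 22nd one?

May 8, 1985

The 22nd occurrence is 21 intervals after the first: 21 × 5 = 105 days after January 23, 1985.
January has 31 days — 8 days to the end of January leaves 97.
February has 28 days (69 left).
March has 31 days (38 left).
April has 30 days (8 left).
8 days into May → May 8, 1985.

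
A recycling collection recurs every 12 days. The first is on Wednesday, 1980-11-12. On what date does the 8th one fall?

1981-02-04

The 8th occurrence is 7 intervals after the first: 7 × 12 = 84 days after 1980-11-12.
November has 30 days — 18 days to the end of November leaves 66.
December has 31 days (35 left).
January has 31 days (4 left).
4 days into February → 1981-02-04.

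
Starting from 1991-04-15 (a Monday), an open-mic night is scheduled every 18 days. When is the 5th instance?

The 5th occurrence is 4 intervals after the first: 4 × 18 = 72 days after 1991-04-15.
April has 30 days — 15 days to the end of April leaves 57.
May has 31 days (26 left).
26 days into June → 1991-06-26.

1991-06-26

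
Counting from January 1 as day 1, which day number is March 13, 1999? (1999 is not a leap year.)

72

Days in months before March: 31 + 28 = 59.
Plus 13 days into March → day 72.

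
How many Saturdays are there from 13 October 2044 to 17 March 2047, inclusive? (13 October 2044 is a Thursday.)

127

13 October 2044 is a Thursday; the first Saturday on or after it is 15 October 2044 (2 days later).
From 15 October 2044 to 17 March 2047: 77 + 365 + 365 + 76 = 883 days (rest of 2044, 2045, 2046, to 17 March 2047 in 2047).
883 ÷ 7 = 126 full weeks with remainder 1, so 126 more Saturdays after the first → 127.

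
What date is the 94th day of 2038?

January has 31 days (94 − 31 = 63 remain).
February has 28 days (63 − 28 = 35 remain).
March has 31 days (35 − 31 = 4 remain).
4 into April → April 4.

April 4, 2038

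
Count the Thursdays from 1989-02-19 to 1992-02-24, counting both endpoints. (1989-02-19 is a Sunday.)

157

1989-02-19 is a Sunday; the first Thursday on or after it is 1989-02-23 (4 days later).
From 1989-02-23 to 1992-02-24: 311 + 365 + 365 + 55 = 1096 days (rest of 1989, 1990, 1991, to 1992-02-24 in 1992).
1096 ÷ 7 = 156 full weeks with remainder 4, so 156 more Thursdays after the first → 157.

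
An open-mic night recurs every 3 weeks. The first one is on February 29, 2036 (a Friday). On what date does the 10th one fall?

The 10th occurrence is 9 intervals after the first: 9 × 21 = 189 days after February 29, 2036.
February has 29 days — 0 days to the end of February leaves 189.
March has 31 days (158 left).
April has 30 days (128 left).
May has 31 days (97 left).
June has 30 days (67 left).
July has 31 days (36 left).
August has 31 days (5 left).
5 days into September → September 5, 2036.

September 5, 2036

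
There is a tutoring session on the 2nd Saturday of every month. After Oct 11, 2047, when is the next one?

Oct 12, 2047

Oct 2047 starts on a Tuesday; its first Saturday is the 5th, so the 2nd Saturday is the 12th — Oct 12, 2047.
Oct 12, 2047 is after Oct 11, 2047, so that is the next one.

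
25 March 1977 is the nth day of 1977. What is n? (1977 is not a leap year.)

84

Days in months before March: 31 + 28 = 59.
Plus 25 days into March → day 84.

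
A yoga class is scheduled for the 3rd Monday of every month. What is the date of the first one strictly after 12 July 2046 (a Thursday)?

16 July 2046

July 2046 starts on a Sunday; its first Monday is the 2nd, so the 3rd Monday is the 16th — 16 July 2046.
16 July 2046 is after 12 July 2046, so that is the next one.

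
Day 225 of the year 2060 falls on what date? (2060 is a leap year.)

2060-08-12

January has 31 days (225 − 31 = 194 remain).
February has 29 days (194 − 29 = 165 remain).
March has 31 days (165 − 31 = 134 remain).
April has 30 days (134 − 30 = 104 remain).
May has 31 days (104 − 31 = 73 remain).
June has 30 days (73 − 30 = 43 remain).
July has 31 days (43 − 31 = 12 remain).
12 into August → August 12.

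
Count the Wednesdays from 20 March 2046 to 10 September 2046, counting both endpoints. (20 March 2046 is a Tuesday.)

25

20 March 2046 is a Tuesday; the first Wednesday on or after it is 21 March 2046 (1 day later).
From 21 March 2046 to 10 September 2046: 10 + 30 + 31 + 30 + 31 + 31 + 10 = 173 days (rest of March, April, May, June, July, August, September).
173 ÷ 7 = 24 full weeks with remainder 5, so 24 more Wednesdays after the first → 25.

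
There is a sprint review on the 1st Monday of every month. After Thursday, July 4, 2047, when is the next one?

July 2047 starts on a Monday, so its 1st Monday is July 1, 2047.
That is not after July 4, 2047, so look at August 2047.
August 2047 starts on a Thursday, so its 1st Monday is August 5, 2047 (4 days in).

August 5, 2047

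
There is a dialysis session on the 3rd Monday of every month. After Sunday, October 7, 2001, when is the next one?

October 2001 starts on a Monday; its first Monday is the 1st, so the 3rd Monday is the 15th — October 15, 2001.
October 15, 2001 is after October 7, 2001, so that is the next one.

October 15, 2001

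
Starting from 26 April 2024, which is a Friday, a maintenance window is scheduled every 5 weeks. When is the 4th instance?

The 4th occurrence is 3 intervals after the first: 3 × 35 = 105 days after 26 April 2024.
April has 30 days — 4 days to the end of April leaves 101.
May has 31 days (70 left).
June has 30 days (40 left).
July has 31 days (9 left).
9 days into August → 9 August 2024.

9 August 2024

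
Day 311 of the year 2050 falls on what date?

January has 31 days (311 − 31 = 280 remain).
February has 28 days (280 − 28 = 252 remain).
March has 31 days (252 − 31 = 221 remain).
April has 30 days (221 − 30 = 191 remain).
May has 31 days (191 − 31 = 160 remain).
June has 30 days (160 − 30 = 130 remain).
July has 31 days (130 − 31 = 99 remain).
August has 31 days (99 − 31 = 68 remain).
September has 30 days (68 − 30 = 38 remain).
October has 31 days (38 − 31 = 7 remain).
7 into November → November 7.

November 7, 2050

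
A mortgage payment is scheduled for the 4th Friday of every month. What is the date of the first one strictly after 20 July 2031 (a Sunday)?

25 July 2031

July 2031 starts on a Tuesday; its first Friday is the 4th, so the 4th Friday is the 25th — 25 July 2031.
25 July 2031 is after 20 July 2031, so that is the next one.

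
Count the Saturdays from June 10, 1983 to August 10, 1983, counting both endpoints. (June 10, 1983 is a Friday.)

June 10, 1983 is a Friday; the first Saturday on or after it is June 11, 1983 (1 day later).
From June 11, 1983 to August 10, 1983: 19 + 31 + 10 = 60 days (rest of June, July, August).
60 ÷ 7 = 8 full weeks with remainder 4, so 8 more Saturdays after the first → 9.

9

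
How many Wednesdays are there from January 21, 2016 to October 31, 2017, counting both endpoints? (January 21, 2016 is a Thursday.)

January 21, 2016 is a Thursday; the first Wednesday on or after it is January 27, 2016 (6 days later).
From January 27, 2016 to October 31, 2017: 339 + 304 = 643 days (rest of 2016, to October 31, 2017 in 2017).
643 ÷ 7 = 91 full weeks with remainder 6, so 91 more Wednesdays after the first → 92.

92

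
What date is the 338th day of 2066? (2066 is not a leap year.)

December 4, 2066

January has 31 days (338 − 31 = 307 remain).
February has 28 days (307 − 28 = 279 remain).
March has 31 days (279 − 31 = 248 remain).
April has 30 days (248 − 30 = 218 remain).
May has 31 days (218 − 31 = 187 remain).
June has 30 days (187 − 30 = 157 remain).
July has 31 days (157 − 31 = 126 remain).
August has 31 days (126 − 31 = 95 remain).
September has 30 days (95 − 30 = 65 remain).
October has 31 days (65 − 31 = 34 remain).
November has 30 days (34 − 30 = 4 remain).
4 into December → December 4.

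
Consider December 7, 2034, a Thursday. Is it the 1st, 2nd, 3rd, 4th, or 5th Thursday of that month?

Day 7 falls in week ⌈7/7⌉ of the month.
Days 1–7 hold the 1st Thursday, 8–14 the 2nd, 15–21 the 3rd, 22–28 the 4th, 29–31 the 5th.
7 is in the range for the 1st.

1st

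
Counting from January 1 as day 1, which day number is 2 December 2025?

336

Days in months before December: 31 + 28 + 31 + 30 + 31 + 30 + 31 + 31 + 30 + 31 + 30 = 334.
Plus 2 days into December → day 336.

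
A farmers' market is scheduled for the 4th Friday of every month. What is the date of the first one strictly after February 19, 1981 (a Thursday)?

February 1981 starts on a Sunday; its first Friday is the 6th, so the 4th Friday is the 27th — February 27, 1981.
February 27, 1981 is after February 19, 1981, so that is the next one.

February 27, 1981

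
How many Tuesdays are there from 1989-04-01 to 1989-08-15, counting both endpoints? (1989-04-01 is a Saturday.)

20

1989-04-01 is a Saturday; the first Tuesday on or after it is 1989-04-04 (3 days later).
From 1989-04-04 to 1989-08-15: 26 + 31 + 30 + 31 + 15 = 133 days (rest of April, May, June, July, August).
133 ÷ 7 = 19 full weeks with remainder 0, so 19 more Tuesdays after the first → 20.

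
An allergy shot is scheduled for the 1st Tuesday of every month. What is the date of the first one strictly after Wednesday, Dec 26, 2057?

Dec 2057 starts on a Saturday, so its 1st Tuesday is Dec 4, 2057 (3 days in).
That is not after Dec 26, 2057, so look at Jan 2058.
Jan 2058 starts on a Tuesday, so its 1st Tuesday is Jan 1, 2058.

Jan 1, 2058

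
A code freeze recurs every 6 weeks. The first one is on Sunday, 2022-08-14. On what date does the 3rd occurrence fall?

The 3rd occurrence is 2 intervals after the first: 2 × 42 = 84 days after 2022-08-14.
August has 31 days — 17 days to the end of August leaves 67.
September has 30 days (37 left).
October has 31 days (6 left).
6 days into November → 2022-11-06.

2022-11-06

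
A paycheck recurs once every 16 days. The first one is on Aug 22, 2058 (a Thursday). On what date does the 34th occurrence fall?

The 34th occurrence is 33 intervals after the first: 33 × 16 = 528 days after Aug 22, 2058.
Aug has 31 days — 9 days to the end of Aug leaves 519.
From end of Aug to end of 2058 is 122 days (397 left).
2059 has 365 days (32 left).
Jan has 31 days (1 left).
1 day into Feb → Feb 1, 2060.

Feb 1, 2060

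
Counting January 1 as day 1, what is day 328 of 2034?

January has 31 days (328 − 31 = 297 remain).
February has 28 days (297 − 28 = 269 remain).
March has 31 days (269 − 31 = 238 remain).
April has 30 days (238 − 30 = 208 remain).
May has 31 days (208 − 31 = 177 remain).
June has 30 days (177 − 30 = 147 remain).
July has 31 days (147 − 31 = 116 remain).
August has 31 days (116 − 31 = 85 remain).
September has 30 days (85 − 30 = 55 remain).
October has 31 days (55 − 31 = 24 remain).
24 into November → November 24.

2034-11-24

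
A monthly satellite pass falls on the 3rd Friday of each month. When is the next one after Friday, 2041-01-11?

2041-01-18

January 2041 starts on a Tuesday; its first Friday is the 4th, so the 3rd Friday is the 18th — 2041-01-18.
2041-01-18 is after 2041-01-11, so that is the next one.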